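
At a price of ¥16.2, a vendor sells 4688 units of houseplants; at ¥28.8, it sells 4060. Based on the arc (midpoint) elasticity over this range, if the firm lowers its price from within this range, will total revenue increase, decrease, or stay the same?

Arc ε = (-628/12.6)(22.50/4374.0) ≈ -0.256.
|ε| = 0.26 < 1, so demand is inelastic. A price cut therefore reduces total revenue.

decrease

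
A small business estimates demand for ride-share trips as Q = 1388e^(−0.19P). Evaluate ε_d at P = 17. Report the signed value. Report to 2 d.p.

At P = 17, Q = 54.906.
dQ/dP = −0.19·1388e^(−0.19P) = −0.19Q = -10.432.
ε = (dQ/dP)(P/Q) = (-10.432)(17/54.906).

-3.23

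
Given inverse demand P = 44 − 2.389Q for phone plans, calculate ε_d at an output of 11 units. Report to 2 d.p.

-0.67

At Q = 11, P = 44 − 2.389(11) = 17.72.
dP/dQ = −2.389, so dQ/dP = 1/(−2.389) = -0.419.
ε = (dQ/dP)(P/Q) = (-0.419)(17.72/11).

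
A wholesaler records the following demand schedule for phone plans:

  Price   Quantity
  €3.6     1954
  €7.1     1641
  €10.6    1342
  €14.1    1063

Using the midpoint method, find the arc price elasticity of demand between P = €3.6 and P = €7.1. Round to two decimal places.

At P = 3.6, Q = 1954; at P = 7.1, Q = 1641.
ΔQ = -313, ΔP = 3.5. Midpoints: P̄ = 5.35, Q̄ = 1797.5.
ε = (ΔQ/ΔP)(P̄/Q̄) = (-313/3.5)(5.35/1797.5).

-0.27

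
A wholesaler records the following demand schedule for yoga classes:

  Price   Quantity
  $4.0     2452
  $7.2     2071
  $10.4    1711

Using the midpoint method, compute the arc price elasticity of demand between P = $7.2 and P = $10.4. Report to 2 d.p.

-0.52

At P = 7.2, Q = 2071; at P = 10.4, Q = 1711.
ΔQ = -360, ΔP = 3.2. Midpoints: P̄ = 8.80, Q̄ = 1891.0.
ε = (ΔQ/ΔP)(P̄/Q̄) = (-360/3.2)(8.80/1891.0).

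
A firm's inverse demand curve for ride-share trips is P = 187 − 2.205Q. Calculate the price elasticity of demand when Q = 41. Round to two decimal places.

At Q = 41, P = 187 − 2.205(41) = 96.59.
dP/dQ = −2.205, so dQ/dP = 1/(−2.205) = -0.454.
ε = (dQ/dP)(P/Q) = (-0.454)(96.59/41).

-1.07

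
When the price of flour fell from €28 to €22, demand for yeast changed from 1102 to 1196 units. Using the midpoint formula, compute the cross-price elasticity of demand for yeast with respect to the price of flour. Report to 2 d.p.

-0.34

ΔQ_x = 1196 − 1102 = 94; ΔP_y = 22 − 28 = -6.
Midpoints: P̄_y = 25.00, Q̄_x = 1149.0.
ε_xy = (ΔQ_x/ΔP_y)(P̄_y/Q̄_x) = (94/-6)(25.00/1149.0).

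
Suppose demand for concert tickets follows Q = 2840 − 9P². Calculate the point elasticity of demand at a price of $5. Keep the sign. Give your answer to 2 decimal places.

-0.17

At P = 5, Q = 2615.
dQ/dP = −18P = -90.
ε = (dQ/dP)(P/Q) = (-90)(5/2615).
|ε| < 1, so demand is inelastic at this price.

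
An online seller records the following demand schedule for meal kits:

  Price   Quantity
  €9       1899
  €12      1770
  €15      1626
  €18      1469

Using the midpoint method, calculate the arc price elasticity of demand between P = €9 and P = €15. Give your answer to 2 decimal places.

-0.31

At P = 9, Q = 1899; at P = 15, Q = 1626.
ΔQ = -273, ΔP = 6. Midpoints: P̄ = 12.00, Q̄ = 1762.5.
ε = (ΔQ/ΔP)(P̄/Q̄) = (-273/6)(12.00/1762.5).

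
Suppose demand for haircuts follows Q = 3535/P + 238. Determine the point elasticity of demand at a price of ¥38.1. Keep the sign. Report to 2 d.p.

-0.28

At P = 38.1, Q = 330.782.
dQ/dP = −3535/P² = -2.435.
ε = (dQ/dP)(P/Q) = (-2.435)(38.1/330.782).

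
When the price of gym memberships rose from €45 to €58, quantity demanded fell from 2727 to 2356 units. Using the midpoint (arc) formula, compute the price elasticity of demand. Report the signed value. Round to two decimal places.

ΔQ = 2356 − 2727 = -371; ΔP = 58 − 45 = 13.
Midpoints: P̄ = 51.50, Q̄ = 2541.5.
ε = (ΔQ/ΔP)(P̄/Q̄) = (-371/13)(51.50/2541.5).

-0.58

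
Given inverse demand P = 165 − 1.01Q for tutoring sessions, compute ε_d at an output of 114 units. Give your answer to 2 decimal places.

At Q = 114, P = 165 − 1.01(114) = 49.86.
dP/dQ = −1.01, so dQ/dP = 1/(−1.01) = -0.990.
ε = (dQ/dP)(P/Q) = (-0.990)(49.86/114).

-0.43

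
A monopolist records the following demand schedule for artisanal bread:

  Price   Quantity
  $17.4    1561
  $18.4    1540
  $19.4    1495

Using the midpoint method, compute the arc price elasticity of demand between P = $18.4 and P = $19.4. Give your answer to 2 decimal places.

-0.56

At P = 18.4, Q = 1540; at P = 19.4, Q = 1495.
ΔQ = -45, ΔP = 1.0. Midpoints: P̄ = 18.90, Q̄ = 1517.5.
ε = (ΔQ/ΔP)(P̄/Q̄) = (-45/1.0)(18.90/1517.5).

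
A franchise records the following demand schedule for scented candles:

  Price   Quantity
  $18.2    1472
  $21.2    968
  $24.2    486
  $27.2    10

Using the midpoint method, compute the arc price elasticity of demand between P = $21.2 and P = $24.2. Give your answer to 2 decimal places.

At P = 21.2, Q = 968; at P = 24.2, Q = 486.
ΔQ = -482, ΔP = 3.0. Midpoints: P̄ = 22.70, Q̄ = 727.0.
ε = (ΔQ/ΔP)(P̄/Q̄) = (-482/3.0)(22.70/727.0).

-5.02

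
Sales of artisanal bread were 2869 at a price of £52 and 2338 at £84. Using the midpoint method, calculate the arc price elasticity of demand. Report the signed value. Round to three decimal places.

-0.433

ΔQ = 2338 − 2869 = -531; ΔP = 84 − 52 = 32.
Midpoints: P̄ = 68.00, Q̄ = 2603.5.
ε = (ΔQ/ΔP)(P̄/Q̄) = (-531/32)(68.00/2603.5).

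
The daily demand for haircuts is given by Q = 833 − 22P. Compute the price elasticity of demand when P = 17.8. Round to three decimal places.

At P = 17.8, Q = 441.400.
dQ/dP = −22.
ε = (dQ/dP)(P/Q) = (-22)(17.8/441.400).

-0.887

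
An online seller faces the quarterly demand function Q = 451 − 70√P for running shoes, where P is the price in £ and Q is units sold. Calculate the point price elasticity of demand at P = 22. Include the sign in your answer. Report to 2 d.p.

-1.34

At P = 22, Q = 122.671.
dQ/dP = −70/(2√P) = -7.462.
ε = (dQ/dP)(P/Q) = (-7.462)(22/122.671).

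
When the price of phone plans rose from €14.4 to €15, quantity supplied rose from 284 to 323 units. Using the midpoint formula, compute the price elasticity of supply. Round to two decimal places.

3.15

ΔQ = 323 − 284 = 39; ΔP = 15 − 14.4 = 0.6.
Midpoints: P̄ = 14.70, Q̄ = 303.5.
ε_s = (ΔQ/ΔP)(P̄/Q̄) = (39/0.6)(14.70/303.5).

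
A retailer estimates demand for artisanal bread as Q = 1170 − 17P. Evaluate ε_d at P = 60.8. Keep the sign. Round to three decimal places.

-7.578

At P = 60.8, Q = 136.400.
dQ/dP = −17.
ε = (dQ/dP)(P/Q) = (-17)(60.8/136.400).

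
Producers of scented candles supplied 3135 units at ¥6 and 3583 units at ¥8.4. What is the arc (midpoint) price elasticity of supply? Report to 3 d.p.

0.400

ΔQ = 3583 − 3135 = 448; ΔP = 8.4 − 6 = 2.4.
Midpoints: P̄ = 7.20, Q̄ = 3359.0.
ε_s = (ΔQ/ΔP)(P̄/Q̄) = (448/2.4)(7.20/3359.0).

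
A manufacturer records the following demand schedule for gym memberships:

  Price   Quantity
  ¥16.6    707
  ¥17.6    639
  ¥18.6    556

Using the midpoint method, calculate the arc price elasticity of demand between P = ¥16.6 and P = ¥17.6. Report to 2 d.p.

-1.73

At P = 16.6, Q = 707; at P = 17.6, Q = 639.
ΔQ = -68, ΔP = 1.0. Midpoints: P̄ = 17.10, Q̄ = 673.0.
ε = (ΔQ/ΔP)(P̄/Q̄) = (-68/1.0)(17.10/673.0).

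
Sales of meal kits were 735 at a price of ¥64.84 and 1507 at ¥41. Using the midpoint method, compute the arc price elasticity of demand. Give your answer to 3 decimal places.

-1.529

ΔQ = 1507 − 735 = 772; ΔP = 41 − 64.84 = -23.84.
Midpoints: P̄ = 52.92, Q̄ = 1121.0.
ε = (ΔQ/ΔP)(P̄/Q̄) = (772/-23.84)(52.92/1121.0).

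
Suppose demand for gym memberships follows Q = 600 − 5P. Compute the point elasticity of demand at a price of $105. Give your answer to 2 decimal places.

-7.00

At P = 105, Q = 75.
dQ/dP = −5.
ε = (dQ/dP)(P/Q) = (-5)(105/75).
|ε| > 1, so demand is elastic at this price.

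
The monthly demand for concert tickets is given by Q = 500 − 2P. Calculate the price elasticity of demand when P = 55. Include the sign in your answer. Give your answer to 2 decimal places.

-0.28

At P = 55, Q = 390.
dQ/dP = −2.
ε = (dQ/dP)(P/Q) = (-2)(55/390).
|ε| < 1, so demand is inelastic at this price.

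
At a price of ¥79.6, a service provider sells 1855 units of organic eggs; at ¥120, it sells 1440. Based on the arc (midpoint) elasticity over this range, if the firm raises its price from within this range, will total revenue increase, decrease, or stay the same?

increase

Arc ε = (-415/40.4)(99.80/1647.5) ≈ -0.622.
|ε| = 0.62 < 1, so demand is inelastic. A price rise therefore raises total revenue.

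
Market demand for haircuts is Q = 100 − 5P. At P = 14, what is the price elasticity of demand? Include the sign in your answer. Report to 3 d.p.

At P = 14, Q = 30.
dQ/dP = −5.
ε = (dQ/dP)(P/Q) = (-5)(14/30).

-2.333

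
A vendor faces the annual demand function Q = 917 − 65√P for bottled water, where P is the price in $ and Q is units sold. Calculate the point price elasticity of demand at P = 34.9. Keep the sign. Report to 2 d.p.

At P = 34.9, Q = 533.005.
dQ/dP = −65/(2√P) = -5.501.
ε = (dQ/dP)(P/Q) = (-5.501)(34.9/533.005).

-0.36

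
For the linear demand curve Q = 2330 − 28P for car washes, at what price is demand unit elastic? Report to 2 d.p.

41.61

For linear demand Q = a − bP, ε = −bP/(a − bP). |ε| = 1 when bP = a − bP, i.e. P = a/(2b).
P = 2330/(2·28) = 2330/56 = 41.6071.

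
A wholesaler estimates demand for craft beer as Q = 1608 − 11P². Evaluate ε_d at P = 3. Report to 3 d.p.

At P = 3, Q = 1509.
dQ/dP = −22P = -66.
ε = (dQ/dP)(P/Q) = (-66)(3/1509).

-0.131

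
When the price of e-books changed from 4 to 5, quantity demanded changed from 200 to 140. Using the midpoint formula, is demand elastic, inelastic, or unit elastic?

elastic

Arc ε ≈ -1.588.
|ε| = 1.59 > 1.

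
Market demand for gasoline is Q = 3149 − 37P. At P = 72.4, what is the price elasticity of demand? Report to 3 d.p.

At P = 72.4, Q = 470.200.
dQ/dP = −37.
ε = (dQ/dP)(P/Q) = (-37)(72.4/470.200).

-5.697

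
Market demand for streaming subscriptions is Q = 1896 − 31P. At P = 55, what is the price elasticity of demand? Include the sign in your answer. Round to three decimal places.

At P = 55, Q = 191.
dQ/dP = −31.
ε = (dQ/dP)(P/Q) = (-31)(55/191).

-8.927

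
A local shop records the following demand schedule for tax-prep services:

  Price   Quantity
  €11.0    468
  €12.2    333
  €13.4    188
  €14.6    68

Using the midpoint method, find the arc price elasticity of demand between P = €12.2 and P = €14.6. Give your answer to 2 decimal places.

At P = 12.2, Q = 333; at P = 14.6, Q = 68.
ΔQ = -265, ΔP = 2.4. Midpoints: P̄ = 13.40, Q̄ = 200.5.
ε = (ΔQ/ΔP)(P̄/Q̄) = (-265/2.4)(13.40/200.5).

-7.38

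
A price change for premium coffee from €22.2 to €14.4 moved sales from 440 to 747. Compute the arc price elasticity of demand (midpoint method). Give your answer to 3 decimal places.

-1.214

ΔQ = 747 − 440 = 307; ΔP = 14.4 − 22.2 = -7.8.
Midpoints: P̄ = 18.30, Q̄ = 593.5.
ε = (ΔQ/ΔP)(P̄/Q̄) = (307/-7.8)(18.30/593.5).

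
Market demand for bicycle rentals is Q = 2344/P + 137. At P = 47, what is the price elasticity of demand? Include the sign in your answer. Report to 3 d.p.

-0.267

At P = 47, Q = 186.872.
dQ/dP = −2344/P² = -1.061.
ε = (dQ/dP)(P/Q) = (-1.061)(47/186.872).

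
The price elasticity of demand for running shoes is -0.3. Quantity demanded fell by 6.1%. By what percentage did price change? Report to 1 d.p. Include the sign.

%ΔP ≈ %ΔQ / ε = (-6.1%)/(-0.3) = 20.33%.

20.3%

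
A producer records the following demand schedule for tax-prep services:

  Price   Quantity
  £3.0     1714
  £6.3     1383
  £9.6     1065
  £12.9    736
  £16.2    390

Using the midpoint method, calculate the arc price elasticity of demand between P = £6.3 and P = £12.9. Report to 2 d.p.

-0.89

At P = 6.3, Q = 1383; at P = 12.9, Q = 736.
ΔQ = -647, ΔP = 6.6. Midpoints: P̄ = 9.60, Q̄ = 1059.5.
ε = (ΔQ/ΔP)(P̄/Q̄) = (-647/6.6)(9.60/1059.5).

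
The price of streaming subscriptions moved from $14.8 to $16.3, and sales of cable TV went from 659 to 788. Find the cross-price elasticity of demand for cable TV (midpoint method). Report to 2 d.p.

1.85

ΔQ_x = 788 − 659 = 129; ΔP_y = 16.3 − 14.8 = 1.5.
Midpoints: P̄_y = 15.55, Q̄_x = 723.5.
ε_xy = (ΔQ_x/ΔP_y)(P̄_y/Q̄_x) = (129/1.5)(15.55/723.5).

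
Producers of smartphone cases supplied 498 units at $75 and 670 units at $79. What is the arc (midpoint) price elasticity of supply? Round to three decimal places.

5.670

ΔQ = 670 − 498 = 172; ΔP = 79 − 75 = 4.
Midpoints: P̄ = 77.00, Q̄ = 584.0.
ε_s = (ΔQ/ΔP)(P̄/Q̄) = (172/4)(77.00/584.0).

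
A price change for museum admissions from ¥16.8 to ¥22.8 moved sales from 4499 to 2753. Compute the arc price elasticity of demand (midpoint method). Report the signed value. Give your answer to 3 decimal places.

ΔQ = 2753 − 4499 = -1746; ΔP = 22.8 − 16.8 = 6.
Midpoints: P̄ = 19.80, Q̄ = 3626.0.
ε = (ΔQ/ΔP)(P̄/Q̄) = (-1746/6)(19.80/3626.0).

-1.589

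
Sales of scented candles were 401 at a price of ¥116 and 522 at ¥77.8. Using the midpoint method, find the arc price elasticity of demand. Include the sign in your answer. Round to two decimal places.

ΔQ = 522 − 401 = 121; ΔP = 77.8 − 116 = -38.2.
Midpoints: P̄ = 96.90, Q̄ = 461.5.
ε = (ΔQ/ΔP)(P̄/Q̄) = (121/-38.2)(96.90/461.5).

-0.67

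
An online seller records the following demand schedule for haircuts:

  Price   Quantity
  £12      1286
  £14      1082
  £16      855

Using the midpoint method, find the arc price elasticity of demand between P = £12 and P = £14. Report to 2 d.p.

At P = 12, Q = 1286; at P = 14, Q = 1082.
ΔQ = -204, ΔP = 2. Midpoints: P̄ = 13.00, Q̄ = 1184.0.
ε = (ΔQ/ΔP)(P̄/Q̄) = (-204/2)(13.00/1184.0).

-1.12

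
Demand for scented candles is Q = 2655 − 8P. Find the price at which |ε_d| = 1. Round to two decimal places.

165.94

For linear demand Q = a − bP, ε = −bP/(a − bP). |ε| = 1 when bP = a − bP, i.e. P = a/(2b).
P = 2655/(2·8) = 2655/16 = 165.9375.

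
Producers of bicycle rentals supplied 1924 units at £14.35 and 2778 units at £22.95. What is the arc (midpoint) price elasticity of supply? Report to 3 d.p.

ΔQ = 2778 − 1924 = 854; ΔP = 22.95 − 14.35 = 8.6.
Midpoints: P̄ = 18.65, Q̄ = 2351.0.
ε_s = (ΔQ/ΔP)(P̄/Q̄) = (854/8.6)(18.65/2351.0).

0.788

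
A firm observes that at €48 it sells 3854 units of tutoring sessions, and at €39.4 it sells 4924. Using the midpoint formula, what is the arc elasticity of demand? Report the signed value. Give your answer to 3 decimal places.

ΔQ = 4924 − 3854 = 1070; ΔP = 39.4 − 48 = -8.6.
Midpoints: P̄ = 43.70, Q̄ = 4389.0.
ε = (ΔQ/ΔP)(P̄/Q̄) = (1070/-8.6)(43.70/4389.0).

-1.239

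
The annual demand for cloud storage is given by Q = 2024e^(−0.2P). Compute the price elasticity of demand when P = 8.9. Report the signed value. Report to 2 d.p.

At P = 8.9, Q = 341.324.
dQ/dP = −0.2·2024e^(−0.2P) = −0.2Q = -68.265.
ε = (dQ/dP)(P/Q) = (-68.265)(8.9/341.324).

-1.78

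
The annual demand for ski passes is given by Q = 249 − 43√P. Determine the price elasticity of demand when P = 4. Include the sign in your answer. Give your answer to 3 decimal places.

At P = 4, Q = 163.
dQ/dP = −43/(2√P) = -10.750.
ε = (dQ/dP)(P/Q) = (-10.750)(4/163).
|ε| < 1, so demand is inelastic at this price.

-0.264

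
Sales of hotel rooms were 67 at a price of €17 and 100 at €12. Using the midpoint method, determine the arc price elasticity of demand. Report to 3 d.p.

-1.146

ΔQ = 100 − 67 = 33; ΔP = 12 − 17 = -5.
Midpoints: P̄ = 14.50, Q̄ = 83.5.
ε = (ΔQ/ΔP)(P̄/Q̄) = (33/-5)(14.50/83.5).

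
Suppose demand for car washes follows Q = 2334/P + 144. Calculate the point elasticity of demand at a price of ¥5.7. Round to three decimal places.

At P = 5.7, Q = 553.474.
dQ/dP = −2334/P² = -71.837.
ε = (dQ/dP)(P/Q) = (-71.837)(5.7/553.474).
|ε| < 1, so demand is inelastic at this price.

-0.740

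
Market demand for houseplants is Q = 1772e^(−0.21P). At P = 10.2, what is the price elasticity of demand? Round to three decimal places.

-2.142

At P = 10.2, Q = 208.068.
dQ/dP = −0.21·1772e^(−0.21P) = −0.21Q = -43.694.
ε = (dQ/dP)(P/Q) = (-43.694)(10.2/208.068).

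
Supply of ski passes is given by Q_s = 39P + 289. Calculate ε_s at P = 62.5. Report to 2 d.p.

At P = 62.5, Q_s = 2726.50.
dQ_s/dP = 39.
ε_s = (dQ_s/dP)(P/Q_s) = (39)(62.5/2726.50).

0.89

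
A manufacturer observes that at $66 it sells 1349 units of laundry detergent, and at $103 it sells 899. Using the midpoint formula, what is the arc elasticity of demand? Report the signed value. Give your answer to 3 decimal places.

ΔQ = 899 − 1349 = -450; ΔP = 103 − 66 = 37.
Midpoints: P̄ = 84.50, Q̄ = 1124.0.
ε = (ΔQ/ΔP)(P̄/Q̄) = (-450/37)(84.50/1124.0).

-0.914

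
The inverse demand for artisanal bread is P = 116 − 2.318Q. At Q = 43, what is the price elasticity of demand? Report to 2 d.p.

-0.16

At Q = 43, P = 116 − 2.318(43) = 16.33.
dP/dQ = −2.318, so dQ/dP = 1/(−2.318) = -0.431.
ε = (dQ/dP)(P/Q) = (-0.431)(16.33/43).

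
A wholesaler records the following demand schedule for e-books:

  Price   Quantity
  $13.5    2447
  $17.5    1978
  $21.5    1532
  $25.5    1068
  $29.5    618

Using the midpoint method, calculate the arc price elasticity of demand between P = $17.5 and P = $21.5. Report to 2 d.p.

-1.24

At P = 17.5, Q = 1978; at P = 21.5, Q = 1532.
ΔQ = -446, ΔP = 4.0. Midpoints: P̄ = 19.50, Q̄ = 1755.0.
ε = (ΔQ/ΔP)(P̄/Q̄) = (-446/4.0)(19.50/1755.0).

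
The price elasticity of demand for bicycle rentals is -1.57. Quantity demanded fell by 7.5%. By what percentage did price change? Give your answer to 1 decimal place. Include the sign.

4.8%

%ΔP ≈ %ΔQ / ε = (-7.5%)/(-1.57) = 4.78%.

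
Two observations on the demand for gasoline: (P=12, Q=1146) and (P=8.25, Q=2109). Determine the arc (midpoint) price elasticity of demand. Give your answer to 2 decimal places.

-1.60

ΔQ = 2109 − 1146 = 963; ΔP = 8.25 − 12 = -3.75.
Midpoints: P̄ = 10.12, Q̄ = 1627.5.
ε = (ΔQ/ΔP)(P̄/Q̄) = (963/-3.75)(10.12/1627.5).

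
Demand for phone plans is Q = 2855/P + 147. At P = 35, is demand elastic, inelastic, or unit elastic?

inelastic

Q = 228.571, dQ/dP = -2.331.
ε = (dQ/dP)(P/Q) ≈ -0.357.
|ε| = 0.36 < 1.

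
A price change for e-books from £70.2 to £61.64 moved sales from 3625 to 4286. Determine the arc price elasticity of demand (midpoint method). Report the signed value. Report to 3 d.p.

ΔQ = 4286 − 3625 = 661; ΔP = 61.64 − 70.2 = -8.56.
Midpoints: P̄ = 65.92, Q̄ = 3955.5.
ε = (ΔQ/ΔP)(P̄/Q̄) = (661/-8.56)(65.92/3955.5).

-1.287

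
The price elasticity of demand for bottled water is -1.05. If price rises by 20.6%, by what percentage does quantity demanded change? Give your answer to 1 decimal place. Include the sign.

%ΔQ ≈ ε × %ΔP = (-1.05)(20.6%) = -21.63%.

-21.6%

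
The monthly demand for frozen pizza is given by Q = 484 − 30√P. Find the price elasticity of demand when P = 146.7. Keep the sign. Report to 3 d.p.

At P = 146.7, Q = 120.641.
dQ/dP = −30/(2√P) = -1.238.
ε = (dQ/dP)(P/Q) = (-1.238)(146.7/120.641).
|ε| > 1, so demand is elastic at this price.

-1.506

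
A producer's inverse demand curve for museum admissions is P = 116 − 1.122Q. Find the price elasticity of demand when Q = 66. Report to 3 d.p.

-0.566

At Q = 66, P = 116 − 1.122(66) = 41.95.
dP/dQ = −1.122, so dQ/dP = 1/(−1.122) = -0.891.
ε = (dQ/dP)(P/Q) = (-0.891)(41.95/66).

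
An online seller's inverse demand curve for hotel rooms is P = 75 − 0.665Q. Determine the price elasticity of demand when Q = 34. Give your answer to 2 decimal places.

-2.32

At Q = 34, P = 75 − 0.665(34) = 52.39.
dP/dQ = −0.665, so dQ/dP = 1/(−0.665) = -1.504.
ε = (dQ/dP)(P/Q) = (-1.504)(52.39/34).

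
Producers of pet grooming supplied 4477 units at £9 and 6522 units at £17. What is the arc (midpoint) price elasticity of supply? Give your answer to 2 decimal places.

0.60

ΔQ = 6522 − 4477 = 2045; ΔP = 17 − 9 = 8.
Midpoints: P̄ = 13.00, Q̄ = 5499.5.
ε_s = (ΔQ/ΔP)(P̄/Q̄) = (2045/8)(13.00/5499.5).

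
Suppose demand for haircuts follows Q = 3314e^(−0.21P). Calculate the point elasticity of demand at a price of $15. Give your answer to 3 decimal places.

-3.150

At P = 15, Q = 142.012.
dQ/dP = −0.21·3314e^(−0.21P) = −0.21Q = -29.823.
ε = (dQ/dP)(P/Q) = (-29.823)(15/142.012).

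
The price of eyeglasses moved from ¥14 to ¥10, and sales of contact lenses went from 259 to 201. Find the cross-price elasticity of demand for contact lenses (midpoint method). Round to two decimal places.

ΔQ_x = 201 − 259 = -58; ΔP_y = 10 − 14 = -4.
Midpoints: P̄_y = 12.00, Q̄_x = 230.0.
ε_xy = (ΔQ_x/ΔP_y)(P̄_y/Q̄_x) = (-58/-4)(12.00/230.0).
ε_xy > 0, so the goods are substitutes.

0.76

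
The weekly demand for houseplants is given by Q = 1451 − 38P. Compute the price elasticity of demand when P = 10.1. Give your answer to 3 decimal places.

At P = 10.1, Q = 1067.200.
dQ/dP = −38.
ε = (dQ/dP)(P/Q) = (-38)(10.1/1067.200).
|ε| < 1, so demand is inelastic at this price.

-0.360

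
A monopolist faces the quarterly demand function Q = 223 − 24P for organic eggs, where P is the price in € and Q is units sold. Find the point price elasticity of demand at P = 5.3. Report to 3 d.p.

At P = 5.3, Q = 95.800.
dQ/dP = −24.
ε = (dQ/dP)(P/Q) = (-24)(5.3/95.800).

-1.328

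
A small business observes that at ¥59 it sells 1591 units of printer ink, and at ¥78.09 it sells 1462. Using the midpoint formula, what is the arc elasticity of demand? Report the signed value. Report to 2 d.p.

-0.30

ΔQ = 1462 − 1591 = -129; ΔP = 78.09 − 59 = 19.09.
Midpoints: P̄ = 68.55, Q̄ = 1526.5.
ε = (ΔQ/ΔP)(P̄/Q̄) = (-129/19.09)(68.55/1526.5).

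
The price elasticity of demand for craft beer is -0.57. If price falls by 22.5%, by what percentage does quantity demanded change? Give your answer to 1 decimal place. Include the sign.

12.8%

%ΔQ ≈ ε × %ΔP = (-0.57)(-22.5%) = 12.82%.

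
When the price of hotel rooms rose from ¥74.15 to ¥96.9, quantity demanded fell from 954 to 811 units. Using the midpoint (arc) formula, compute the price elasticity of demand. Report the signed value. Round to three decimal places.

-0.609

ΔQ = 811 − 954 = -143; ΔP = 96.9 − 74.15 = 22.75.
Midpoints: P̄ = 85.53, Q̄ = 882.5.
ε = (ΔQ/ΔP)(P̄/Q̄) = (-143/22.75)(85.53/882.5).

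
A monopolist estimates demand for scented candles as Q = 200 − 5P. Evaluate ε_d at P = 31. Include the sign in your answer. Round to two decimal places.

At P = 31, Q = 45.
dQ/dP = −5.
ε = (dQ/dP)(P/Q) = (-5)(31/45).

-3.44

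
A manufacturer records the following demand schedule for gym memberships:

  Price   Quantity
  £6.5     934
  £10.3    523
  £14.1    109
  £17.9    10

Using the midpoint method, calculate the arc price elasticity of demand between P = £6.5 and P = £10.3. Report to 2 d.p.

At P = 6.5, Q = 934; at P = 10.3, Q = 523.
ΔQ = -411, ΔP = 3.8. Midpoints: P̄ = 8.40, Q̄ = 728.5.
ε = (ΔQ/ΔP)(P̄/Q̄) = (-411/3.8)(8.40/728.5).

-1.25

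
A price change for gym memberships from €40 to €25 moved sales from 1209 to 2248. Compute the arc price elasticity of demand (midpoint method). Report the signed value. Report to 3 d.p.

-1.302

ΔQ = 2248 − 1209 = 1039; ΔP = 25 − 40 = -15.
Midpoints: P̄ = 32.50, Q̄ = 1728.5.
ε = (ΔQ/ΔP)(P̄/Q̄) = (1039/-15)(32.50/1728.5).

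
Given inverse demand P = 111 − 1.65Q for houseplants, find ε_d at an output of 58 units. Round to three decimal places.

At Q = 58, P = 111 − 1.65(58) = 15.30.
dP/dQ = −1.65, so dQ/dP = 1/(−1.65) = -0.606.
ε = (dQ/dP)(P/Q) = (-0.606)(15.30/58).

-0.160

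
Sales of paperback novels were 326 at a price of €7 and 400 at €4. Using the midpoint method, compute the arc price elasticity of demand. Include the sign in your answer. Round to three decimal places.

-0.374

ΔQ = 400 − 326 = 74; ΔP = 4 − 7 = -3.
Midpoints: P̄ = 5.50, Q̄ = 363.0.
ε = (ΔQ/ΔP)(P̄/Q̄) = (74/-3)(5.50/363.0).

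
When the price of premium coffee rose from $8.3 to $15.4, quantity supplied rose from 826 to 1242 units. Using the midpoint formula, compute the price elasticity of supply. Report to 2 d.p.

0.67

ΔQ = 1242 − 826 = 416; ΔP = 15.4 − 8.3 = 7.1.
Midpoints: P̄ = 11.85, Q̄ = 1034.0.
ε_s = (ΔQ/ΔP)(P̄/Q̄) = (416/7.1)(11.85/1034.0).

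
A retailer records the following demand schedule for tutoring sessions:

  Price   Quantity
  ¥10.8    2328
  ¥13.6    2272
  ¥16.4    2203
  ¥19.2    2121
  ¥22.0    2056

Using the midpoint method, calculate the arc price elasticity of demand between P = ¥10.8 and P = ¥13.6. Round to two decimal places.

At P = 10.8, Q = 2328; at P = 13.6, Q = 2272.
ΔQ = -56, ΔP = 2.8. Midpoints: P̄ = 12.20, Q̄ = 2300.0.
ε = (ΔQ/ΔP)(P̄/Q̄) = (-56/2.8)(12.20/2300.0).

-0.11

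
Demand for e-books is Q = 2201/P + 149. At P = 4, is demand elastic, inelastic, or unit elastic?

inelastic

Q = 699.250, dQ/dP = -137.562.
ε = (dQ/dP)(P/Q) ≈ -0.787.
|ε| = 0.79 < 1.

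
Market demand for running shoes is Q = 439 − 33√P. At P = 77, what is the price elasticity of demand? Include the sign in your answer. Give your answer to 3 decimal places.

At P = 77, Q = 149.426.
dQ/dP = −33/(2√P) = -1.880.
ε = (dQ/dP)(P/Q) = (-1.880)(77/149.426).

-0.969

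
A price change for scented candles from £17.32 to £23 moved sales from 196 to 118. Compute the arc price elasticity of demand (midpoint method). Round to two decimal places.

-1.76

ΔQ = 118 − 196 = -78; ΔP = 23 − 17.32 = 5.68.
Midpoints: P̄ = 20.16, Q̄ = 157.0.
ε = (ΔQ/ΔP)(P̄/Q̄) = (-78/5.68)(20.16/157.0).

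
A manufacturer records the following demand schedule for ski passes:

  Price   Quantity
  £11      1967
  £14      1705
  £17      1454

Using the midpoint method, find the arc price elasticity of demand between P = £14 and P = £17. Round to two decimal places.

-0.82

At P = 14, Q = 1705; at P = 17, Q = 1454.
ΔQ = -251, ΔP = 3. Midpoints: P̄ = 15.50, Q̄ = 1579.5.
ε = (ΔQ/ΔP)(P̄/Q̄) = (-251/3)(15.50/1579.5).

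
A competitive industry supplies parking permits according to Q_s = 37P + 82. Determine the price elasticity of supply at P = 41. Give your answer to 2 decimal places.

At P = 41, Q_s = 1599.
dQ_s/dP = 37.
ε_s = (dQ_s/dP)(P/Q_s) = (37)(41/1599).

0.95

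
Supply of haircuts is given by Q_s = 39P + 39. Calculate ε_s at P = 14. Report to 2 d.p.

At P = 14, Q_s = 585.
dQ_s/dP = 39.
ε_s = (dQ_s/dP)(P/Q_s) = (39)(14/585).

0.93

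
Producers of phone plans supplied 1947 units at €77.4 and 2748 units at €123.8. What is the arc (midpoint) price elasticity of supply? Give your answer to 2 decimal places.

0.74

ΔQ = 2748 − 1947 = 801; ΔP = 123.8 − 77.4 = 46.4.
Midpoints: P̄ = 100.60, Q̄ = 2347.5.
ε_s = (ΔQ/ΔP)(P̄/Q̄) = (801/46.4)(100.60/2347.5).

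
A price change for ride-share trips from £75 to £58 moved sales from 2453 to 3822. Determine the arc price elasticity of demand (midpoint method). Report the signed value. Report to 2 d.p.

-1.71

ΔQ = 3822 − 2453 = 1369; ΔP = 58 − 75 = -17.
Midpoints: P̄ = 66.50, Q̄ = 3137.5.
ε = (ΔQ/ΔP)(P̄/Q̄) = (1369/-17)(66.50/3137.5).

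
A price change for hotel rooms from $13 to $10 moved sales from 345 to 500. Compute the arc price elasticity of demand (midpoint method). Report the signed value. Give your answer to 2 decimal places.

ΔQ = 500 − 345 = 155; ΔP = 10 − 13 = -3.
Midpoints: P̄ = 11.50, Q̄ = 422.5.
ε = (ΔQ/ΔP)(P̄/Q̄) = (155/-3)(11.50/422.5).

-1.41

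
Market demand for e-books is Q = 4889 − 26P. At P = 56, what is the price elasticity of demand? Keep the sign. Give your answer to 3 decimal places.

-0.424

At P = 56, Q = 3433.
dQ/dP = −26.
ε = (dQ/dP)(P/Q) = (-26)(56/3433).
|ε| < 1, so demand is inelastic at this price.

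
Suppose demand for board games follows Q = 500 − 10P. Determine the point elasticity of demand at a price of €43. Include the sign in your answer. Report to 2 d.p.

-6.14

At P = 43, Q = 70.
dQ/dP = −10.
ε = (dQ/dP)(P/Q) = (-10)(43/70).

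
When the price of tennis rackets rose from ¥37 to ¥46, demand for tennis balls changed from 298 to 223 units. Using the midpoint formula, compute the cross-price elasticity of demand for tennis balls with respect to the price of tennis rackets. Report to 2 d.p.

-1.33

ΔQ_x = 223 − 298 = -75; ΔP_y = 46 − 37 = 9.
Midpoints: P̄_y = 41.50, Q̄_x = 260.5.
ε_xy = (ΔQ_x/ΔP_y)(P̄_y/Q̄_x) = (-75/9)(41.50/260.5).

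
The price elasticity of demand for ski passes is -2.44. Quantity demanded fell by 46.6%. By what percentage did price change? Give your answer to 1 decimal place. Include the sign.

19.1%

%ΔP ≈ %ΔQ / ε = (-46.6%)/(-2.44) = 19.10%.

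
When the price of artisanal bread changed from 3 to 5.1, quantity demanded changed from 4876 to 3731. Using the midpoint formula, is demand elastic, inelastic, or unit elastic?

inelastic

Arc ε ≈ -0.513.
|ε| = 0.51 < 1.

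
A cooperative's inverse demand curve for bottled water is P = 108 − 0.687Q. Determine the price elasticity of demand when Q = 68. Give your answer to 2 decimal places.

-1.31

At Q = 68, P = 108 − 0.687(68) = 61.28.
dP/dQ = −0.687, so dQ/dP = 1/(−0.687) = -1.456.
ε = (dQ/dP)(P/Q) = (-1.456)(61.28/68).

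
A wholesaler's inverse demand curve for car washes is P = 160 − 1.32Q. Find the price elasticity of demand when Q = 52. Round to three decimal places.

At Q = 52, P = 160 − 1.32(52) = 91.36.
dP/dQ = −1.32, so dQ/dP = 1/(−1.32) = -0.758.
ε = (dQ/dP)(P/Q) = (-0.758)(91.36/52).

-1.331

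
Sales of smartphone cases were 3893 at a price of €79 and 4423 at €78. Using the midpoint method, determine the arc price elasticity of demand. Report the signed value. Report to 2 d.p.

-10.01

ΔQ = 4423 − 3893 = 530; ΔP = 78 − 79 = -1.
Midpoints: P̄ = 78.50, Q̄ = 4158.0.
ε = (ΔQ/ΔP)(P̄/Q̄) = (530/-1)(78.50/4158.0).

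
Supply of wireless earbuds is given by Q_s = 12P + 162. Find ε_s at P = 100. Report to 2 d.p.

0.88

At P = 100, Q_s = 1362.
dQ_s/dP = 12.
ε_s = (dQ_s/dP)(P/Q_s) = (12)(100/1362).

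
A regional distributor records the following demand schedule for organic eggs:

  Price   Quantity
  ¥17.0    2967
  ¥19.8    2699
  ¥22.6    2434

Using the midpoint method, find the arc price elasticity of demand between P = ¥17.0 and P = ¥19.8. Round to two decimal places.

At P = 17.0, Q = 2967; at P = 19.8, Q = 2699.
ΔQ = -268, ΔP = 2.8. Midpoints: P̄ = 18.40, Q̄ = 2833.0.
ε = (ΔQ/ΔP)(P̄/Q̄) = (-268/2.8)(18.40/2833.0).

-0.62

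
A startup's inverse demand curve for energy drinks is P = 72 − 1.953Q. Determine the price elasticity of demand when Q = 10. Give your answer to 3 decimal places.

-2.687

At Q = 10, P = 72 − 1.953(10) = 52.47.
dP/dQ = −1.953, so dQ/dP = 1/(−1.953) = -0.512.
ε = (dQ/dP)(P/Q) = (-0.512)(52.47/10).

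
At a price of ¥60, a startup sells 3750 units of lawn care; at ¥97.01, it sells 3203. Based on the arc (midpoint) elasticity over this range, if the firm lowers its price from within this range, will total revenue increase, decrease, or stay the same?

decrease

Arc ε = (-547/37.01)(78.50/3476.5) ≈ -0.334.
|ε| = 0.33 < 1, so demand is inelastic. A price cut therefore reduces total revenue.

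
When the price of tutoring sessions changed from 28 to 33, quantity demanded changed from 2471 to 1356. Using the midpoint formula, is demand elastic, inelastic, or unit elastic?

elastic

Arc ε ≈ -3.554.
|ε| = 3.55 > 1.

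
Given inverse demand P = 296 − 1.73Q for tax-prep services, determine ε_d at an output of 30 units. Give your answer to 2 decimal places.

-4.70

At Q = 30, P = 296 − 1.73(30) = 244.10.
dP/dQ = −1.73, so dQ/dP = 1/(−1.73) = -0.578.
ε = (dQ/dP)(P/Q) = (-0.578)(244.10/30).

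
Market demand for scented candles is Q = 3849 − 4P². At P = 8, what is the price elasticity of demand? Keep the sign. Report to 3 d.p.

-0.142

At P = 8, Q = 3593.
dQ/dP = −8P = -64.
ε = (dQ/dP)(P/Q) = (-64)(8/3593).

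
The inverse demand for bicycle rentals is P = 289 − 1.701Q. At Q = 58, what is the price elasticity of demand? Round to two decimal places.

At Q = 58, P = 289 − 1.701(58) = 190.34.
dP/dQ = −1.701, so dQ/dP = 1/(−1.701) = -0.588.
ε = (dQ/dP)(P/Q) = (-0.588)(190.34/58).

-1.93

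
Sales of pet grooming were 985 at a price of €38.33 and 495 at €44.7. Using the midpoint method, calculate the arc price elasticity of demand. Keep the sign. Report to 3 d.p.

-4.315

ΔQ = 495 − 985 = -490; ΔP = 44.7 − 38.33 = 6.37.
Midpoints: P̄ = 41.52, Q̄ = 740.0.
ε = (ΔQ/ΔP)(P̄/Q̄) = (-490/6.37)(41.52/740.0).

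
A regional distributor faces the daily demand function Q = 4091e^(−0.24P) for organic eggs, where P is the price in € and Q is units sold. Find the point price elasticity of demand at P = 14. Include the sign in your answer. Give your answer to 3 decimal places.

-3.360

At P = 14, Q = 142.102.
dQ/dP = −0.24·4091e^(−0.24P) = −0.24Q = -34.104.
ε = (dQ/dP)(P/Q) = (-34.104)(14/142.102).
|ε| > 1, so demand is elastic at this price.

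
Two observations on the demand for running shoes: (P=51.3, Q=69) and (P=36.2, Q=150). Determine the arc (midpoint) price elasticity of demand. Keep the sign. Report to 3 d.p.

ΔQ = 150 − 69 = 81; ΔP = 36.2 − 51.3 = -15.1.
Midpoints: P̄ = 43.75, Q̄ = 109.5.
ε = (ΔQ/ΔP)(P̄/Q̄) = (81/-15.1)(43.75/109.5).

-2.143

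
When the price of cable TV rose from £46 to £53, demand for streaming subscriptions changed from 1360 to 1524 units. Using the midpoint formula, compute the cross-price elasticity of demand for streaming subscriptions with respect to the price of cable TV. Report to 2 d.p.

ΔQ_x = 1524 − 1360 = 164; ΔP_y = 53 − 46 = 7.
Midpoints: P̄_y = 49.50, Q̄_x = 1442.0.
ε_xy = (ΔQ_x/ΔP_y)(P̄_y/Q̄_x) = (164/7)(49.50/1442.0).
ε_xy > 0, so the goods are substitutes.

0.80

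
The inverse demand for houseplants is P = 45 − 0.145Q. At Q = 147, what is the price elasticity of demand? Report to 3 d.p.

At Q = 147, P = 45 − 0.145(147) = 23.69.
dP/dQ = −0.145, so dQ/dP = 1/(−0.145) = -6.897.
ε = (dQ/dP)(P/Q) = (-6.897)(23.69/147).

-1.111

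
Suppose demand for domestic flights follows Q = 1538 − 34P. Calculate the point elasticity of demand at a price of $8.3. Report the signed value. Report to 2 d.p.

-0.22

At P = 8.3, Q = 1255.800.
dQ/dP = −34.
ε = (dQ/dP)(P/Q) = (-34)(8.3/1255.800).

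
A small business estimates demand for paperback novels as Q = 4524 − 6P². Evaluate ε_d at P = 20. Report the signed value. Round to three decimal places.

At P = 20, Q = 2124.
dQ/dP = −12P = -240.
ε = (dQ/dP)(P/Q) = (-240)(20/2124).

-2.260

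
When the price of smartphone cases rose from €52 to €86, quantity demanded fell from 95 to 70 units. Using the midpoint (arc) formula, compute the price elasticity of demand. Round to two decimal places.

-0.61

ΔQ = 70 − 95 = -25; ΔP = 86 − 52 = 34.
Midpoints: P̄ = 69.00, Q̄ = 82.5.
ε = (ΔQ/ΔP)(P̄/Q̄) = (-25/34)(69.00/82.5).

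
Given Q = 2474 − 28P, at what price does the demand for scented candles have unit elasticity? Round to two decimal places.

44.18

For linear demand Q = a − bP, ε = −bP/(a − bP). |ε| = 1 when bP = a − bP, i.e. P = a/(2b).
P = 2474/(2·28) = 2474/56 = 44.1786.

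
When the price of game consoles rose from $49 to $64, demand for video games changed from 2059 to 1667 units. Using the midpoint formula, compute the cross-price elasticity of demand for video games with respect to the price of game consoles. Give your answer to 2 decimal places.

-0.79

ΔQ_x = 1667 − 2059 = -392; ΔP_y = 64 − 49 = 15.
Midpoints: P̄_y = 56.50, Q̄_x = 1863.0.
ε_xy = (ΔQ_x/ΔP_y)(P̄_y/Q̄_x) = (-392/15)(56.50/1863.0).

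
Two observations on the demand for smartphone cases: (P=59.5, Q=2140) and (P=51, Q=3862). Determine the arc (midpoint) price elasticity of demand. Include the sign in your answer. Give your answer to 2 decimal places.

-3.73

ΔQ = 3862 − 2140 = 1722; ΔP = 51 − 59.5 = -8.5.
Midpoints: P̄ = 55.25, Q̄ = 3001.0.
ε = (ΔQ/ΔP)(P̄/Q̄) = (1722/-8.5)(55.25/3001.0).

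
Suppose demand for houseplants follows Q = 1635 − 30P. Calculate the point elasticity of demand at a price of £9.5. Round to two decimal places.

At P = 9.5, Q = 1350.
dQ/dP = −30.
ε = (dQ/dP)(P/Q) = (-30)(9.5/1350).

-0.21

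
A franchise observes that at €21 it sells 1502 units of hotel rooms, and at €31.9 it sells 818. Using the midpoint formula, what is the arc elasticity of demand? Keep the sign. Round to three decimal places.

-1.431

ΔQ = 818 − 1502 = -684; ΔP = 31.9 − 21 = 10.9.
Midpoints: P̄ = 26.45, Q̄ = 1160.0.
ε = (ΔQ/ΔP)(P̄/Q̄) = (-684/10.9)(26.45/1160.0).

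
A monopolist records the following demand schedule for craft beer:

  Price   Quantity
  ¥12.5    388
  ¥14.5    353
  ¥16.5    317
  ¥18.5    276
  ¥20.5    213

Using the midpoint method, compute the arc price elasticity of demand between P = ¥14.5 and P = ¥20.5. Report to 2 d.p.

-1.44

At P = 14.5, Q = 353; at P = 20.5, Q = 213.
ΔQ = -140, ΔP = 6.0. Midpoints: P̄ = 17.50, Q̄ = 283.0.
ε = (ΔQ/ΔP)(P̄/Q̄) = (-140/6.0)(17.50/283.0).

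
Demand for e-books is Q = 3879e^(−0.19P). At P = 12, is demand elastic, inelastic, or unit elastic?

elastic

Q = 396.760, dQ/dP = -75.384.
ε = (dQ/dP)(P/Q) ≈ -2.280.
|ε| = 2.28 > 1.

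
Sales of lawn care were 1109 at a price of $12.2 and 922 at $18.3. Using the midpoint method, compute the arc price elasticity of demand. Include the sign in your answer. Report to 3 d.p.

-0.460

ΔQ = 922 − 1109 = -187; ΔP = 18.3 − 12.2 = 6.1.
Midpoints: P̄ = 15.25, Q̄ = 1015.5.
ε = (ΔQ/ΔP)(P̄/Q̄) = (-187/6.1)(15.25/1015.5).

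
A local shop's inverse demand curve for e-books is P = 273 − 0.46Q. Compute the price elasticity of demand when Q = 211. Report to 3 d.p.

At Q = 211, P = 273 − 0.46(211) = 175.94.
dP/dQ = −0.46, so dQ/dP = 1/(−0.46) = -2.174.
ε = (dQ/dP)(P/Q) = (-2.174)(175.94/211).

-1.813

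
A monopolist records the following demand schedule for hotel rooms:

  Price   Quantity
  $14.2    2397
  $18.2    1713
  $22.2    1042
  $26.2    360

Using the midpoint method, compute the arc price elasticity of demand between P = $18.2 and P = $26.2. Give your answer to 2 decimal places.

-3.62

At P = 18.2, Q = 1713; at P = 26.2, Q = 360.
ΔQ = -1353, ΔP = 8.0. Midpoints: P̄ = 22.20, Q̄ = 1036.5.
ε = (ΔQ/ΔP)(P̄/Q̄) = (-1353/8.0)(22.20/1036.5).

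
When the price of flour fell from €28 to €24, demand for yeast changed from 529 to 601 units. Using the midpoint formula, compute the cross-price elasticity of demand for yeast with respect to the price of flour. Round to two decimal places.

ΔQ_x = 601 − 529 = 72; ΔP_y = 24 − 28 = -4.
Midpoints: P̄_y = 26.00, Q̄_x = 565.0.
ε_xy = (ΔQ_x/ΔP_y)(P̄_y/Q̄_x) = (72/-4)(26.00/565.0).

-0.83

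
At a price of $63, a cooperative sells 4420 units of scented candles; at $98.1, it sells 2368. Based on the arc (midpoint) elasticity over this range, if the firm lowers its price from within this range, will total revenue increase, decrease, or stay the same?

increase

Arc ε = (-2052/35.1)(80.55/3394.0) ≈ -1.387.
|ε| = 1.39 > 1, so demand is elastic. A price cut therefore raises total revenue.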